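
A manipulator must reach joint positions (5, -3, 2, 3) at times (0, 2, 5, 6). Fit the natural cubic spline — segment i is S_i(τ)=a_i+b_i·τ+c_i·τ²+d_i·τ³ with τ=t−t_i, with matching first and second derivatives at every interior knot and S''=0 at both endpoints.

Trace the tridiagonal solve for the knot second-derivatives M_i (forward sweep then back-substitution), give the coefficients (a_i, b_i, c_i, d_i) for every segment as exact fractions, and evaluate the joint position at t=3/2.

  seg 0: a=5 b=-16/3 c=0 d=1/3
  seg 1: a=-3 b=-4/3 c=2 d=-1/3
  seg 2: a=2 b=5/3 c=-1 d=1/3
S(3/2) = -15/8

Δ: Δ0=-4, Δ1=5/3, Δ2=1
row 1: diag=10, rhs=34; c'=3/10, d'=17/5
row 2: denom=8−3·3/10=71/10; d'=(-4−3·17/5)/(71/10)=-2
back: M2=-2
back: M1=17/5−3/10·-2=4
M: M0=0, M1=4, M2=-2, M3=0
seg 0: a=5, c=M0/2=0, d=(M1−M0)/(6·2)=1/3, b=Δ0−h0·(2M0+M1)/6=-16/3
seg 1: a=-3, c=M1/2=2, d=(M2−M1)/(6·3)=-1/3, b=Δ1−h1·(2M1+M2)/6=-4/3
seg 2: a=2, c=M2/2=-1, d=(M3−M2)/(6·1)=1/3, b=Δ2−h2·(2M2+M3)/6=5/3
t_q=3/2 → seg 0, τ=3/2; S=5+-16/3·τ+0·τ²+1/3·τ³=-15/8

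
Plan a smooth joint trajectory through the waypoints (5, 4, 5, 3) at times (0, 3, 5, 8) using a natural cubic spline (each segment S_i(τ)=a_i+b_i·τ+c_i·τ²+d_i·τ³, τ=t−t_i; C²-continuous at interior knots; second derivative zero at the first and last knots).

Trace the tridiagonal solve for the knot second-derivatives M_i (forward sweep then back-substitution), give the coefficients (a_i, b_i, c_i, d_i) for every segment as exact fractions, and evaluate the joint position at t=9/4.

  seg 0: a=5 b=-2/3 c=0 d=1/27
  seg 1: a=4 b=1/3 c=1/3 d=-1/8
  seg 2: a=5 b=1/6 c=-5/12 d=5/108
S(9/4) = 251/64

Δ: Δ0=-1/3, Δ1=1/2, Δ2=-2/3
row 1: diag=10, rhs=5; c'=1/5, d'=1/2
row 2: denom=10−2·1/5=48/5; d'=(-7−2·1/2)/(48/5)=-5/6
back: M2=-5/6
back: M1=1/2−1/5·-5/6=2/3
M: M0=0, M1=2/3, M2=-5/6, M3=0
seg 0: a=5, c=M0/2=0, d=(M1−M0)/(6·3)=1/27, b=Δ0−h0·(2M0+M1)/6=-2/3
seg 1: a=4, c=M1/2=1/3, d=(M2−M1)/(6·2)=-1/8, b=Δ1−h1·(2M1+M2)/6=1/3
seg 2: a=5, c=M2/2=-5/12, d=(M3−M2)/(6·3)=5/108, b=Δ2−h2·(2M2+M3)/6=1/6
t_q=9/4 → seg 0, τ=9/4; S=5+-2/3·τ+0·τ²+1/27·τ³=251/64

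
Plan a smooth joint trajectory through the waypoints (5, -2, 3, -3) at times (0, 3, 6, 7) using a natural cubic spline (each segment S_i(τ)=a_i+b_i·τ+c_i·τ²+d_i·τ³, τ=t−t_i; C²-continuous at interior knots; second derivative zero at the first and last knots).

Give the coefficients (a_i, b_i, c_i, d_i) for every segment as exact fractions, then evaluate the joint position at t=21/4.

Δ: Δ0=-7/3, Δ1=5/3, Δ2=-6
row 1: diag=12, rhs=24; c'=1/4, d'=2
row 2: denom=8−3·1/4=29/4; d'=(-46−3·2)/(29/4)=-208/29
back: M2=-208/29
back: M1=2−1/4·-208/29=110/29
M: M0=0, M1=110/29, M2=-208/29, M3=0
seg 0: a=5, c=M0/2=0, d=(M1−M0)/(6·3)=55/261, b=Δ0−h0·(2M0+M1)/6=-368/87
seg 1: a=-2, c=M1/2=55/29, d=(M2−M1)/(6·3)=-53/87, b=Δ1−h1·(2M1+M2)/6=127/87
seg 2: a=3, c=M2/2=-104/29, d=(M3−M2)/(6·1)=104/87, b=Δ2−h2·(2M2+M3)/6=-314/87
t_q=21/4 → seg 1, τ=9/4; S=-2+127/87·τ+55/29·τ²+-53/87·τ³=7325/1856

  seg 0: a=5 b=-368/87 c=0 d=55/261
  seg 1: a=-2 b=127/87 c=55/29 d=-53/87
  seg 2: a=3 b=-314/87 c=-104/29 d=104/87
S(21/4) = 7325/1856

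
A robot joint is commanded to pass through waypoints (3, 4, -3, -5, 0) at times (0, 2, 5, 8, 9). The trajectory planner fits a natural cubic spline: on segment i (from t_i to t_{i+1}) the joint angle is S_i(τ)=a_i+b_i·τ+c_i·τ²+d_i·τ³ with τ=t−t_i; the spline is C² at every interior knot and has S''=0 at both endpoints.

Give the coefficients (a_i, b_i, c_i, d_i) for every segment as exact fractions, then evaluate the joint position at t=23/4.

Δ: Δ0=1/2, Δ1=-7/3, Δ2=-2/3, Δ3=5
row 1: diag=10, rhs=-17; c'=3/10, d'=-17/10
row 2: denom=12−3·3/10=111/10; d'=(10−3·-17/10)/(111/10)=151/111
row 3: denom=8−3·10/37=266/37; d'=(34−3·151/111)/(266/37)=1107/266
back: M3=1107/266
back: M2=151/111−10/37·1107/266=94/399
back: M1=-17/10−3/10·94/399=-471/266
M: M0=0, M1=-471/266, M2=94/399, M3=1107/266, M4=0
seg 0: a=3, c=M0/2=0, d=(M1−M0)/(6·2)=-157/1064, b=Δ0−h0·(2M0+M1)/6=145/133
seg 1: a=4, c=M1/2=-471/532, d=(M2−M1)/(6·3)=1601/14364, b=Δ1−h1·(2M1+M2)/6=-181/266
seg 2: a=-3, c=M2/2=47/399, d=(M3−M2)/(6·3)=3133/14364, b=Δ2−h2·(2M2+M3)/6=-1587/532
seg 3: a=-5, c=M3/2=1107/532, d=(M4−M3)/(6·1)=-369/532, b=Δ3−h3·(2M3+M4)/6=961/266
t_q=23/4 → seg 2, τ=3/4; S=-3+-1587/532·τ+47/399·τ²+3133/14364·τ³=-172931/34048

  seg 0: a=3 b=145/133 c=0 d=-157/1064
  seg 1: a=4 b=-181/266 c=-471/532 d=1601/14364
  seg 2: a=-3 b=-1587/532 c=47/399 d=3133/14364
  seg 3: a=-5 b=961/266 c=1107/532 d=-369/532
S(23/4) = -172931/34048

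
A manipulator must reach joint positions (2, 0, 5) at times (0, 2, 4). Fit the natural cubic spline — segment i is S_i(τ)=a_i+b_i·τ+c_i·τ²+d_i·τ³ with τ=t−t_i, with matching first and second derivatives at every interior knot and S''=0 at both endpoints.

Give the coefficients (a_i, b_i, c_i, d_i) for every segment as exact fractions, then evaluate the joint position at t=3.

Δ: Δ0=-1, Δ1=5/2
row 1: diag=8, rhs=21; c'=1/4, d'=21/8
back: M1=21/8
M: M0=0, M1=21/8, M2=0
seg 0: a=2, c=M0/2=0, d=(M1−M0)/(6·2)=7/32, b=Δ0−h0·(2M0+M1)/6=-15/8
seg 1: a=0, c=M1/2=21/16, d=(M2−M1)/(6·2)=-7/32, b=Δ1−h1·(2M1+M2)/6=3/4
t_q=3 → seg 1, τ=1; S=0+3/4·τ+21/16·τ²+-7/32·τ³=59/32

  seg 0: a=2 b=-15/8 c=0 d=7/32
  seg 1: a=0 b=3/4 c=21/16 d=-7/32
S(3) = 59/32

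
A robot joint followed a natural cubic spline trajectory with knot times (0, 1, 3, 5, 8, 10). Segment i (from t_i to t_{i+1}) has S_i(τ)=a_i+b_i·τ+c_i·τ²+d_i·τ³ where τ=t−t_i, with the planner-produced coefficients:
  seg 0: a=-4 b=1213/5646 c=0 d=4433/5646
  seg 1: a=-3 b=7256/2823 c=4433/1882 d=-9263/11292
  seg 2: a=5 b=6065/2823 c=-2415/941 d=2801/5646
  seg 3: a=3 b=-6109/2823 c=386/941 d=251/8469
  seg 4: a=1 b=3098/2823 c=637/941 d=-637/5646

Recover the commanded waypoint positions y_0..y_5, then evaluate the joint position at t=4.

y_0 = S_0(0) = a_0 = -4
y_1 = S_1(0) = a_1 = -3
y_2 = S_2(0) = a_2 = 5
y_3 = S_3(0) = a_3 = 3
y_4 = S_4(0) = a_4 = 1
y_5 = S_4(2) = 5
t_q=4 is in segment 2 (τ=1); S_2(τ)=9557/1882

y_0=-4 y_1=-3 y_2=5 y_3=3 y_4=1 y_5=5
S(4) = 9557/1882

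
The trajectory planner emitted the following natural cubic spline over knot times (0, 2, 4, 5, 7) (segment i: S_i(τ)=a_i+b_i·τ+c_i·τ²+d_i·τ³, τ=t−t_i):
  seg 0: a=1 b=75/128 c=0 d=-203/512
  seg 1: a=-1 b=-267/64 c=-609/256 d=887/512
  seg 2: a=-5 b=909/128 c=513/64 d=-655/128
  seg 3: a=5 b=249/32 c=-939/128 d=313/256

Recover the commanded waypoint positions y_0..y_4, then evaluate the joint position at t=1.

y_0 = S_0(0) = a_0 = 1
y_1 = S_1(0) = a_1 = -1
y_2 = S_2(0) = a_2 = -5
y_3 = S_3(0) = a_3 = 5
y_4 = S_3(2) = 1
t_q=1 is in segment 0 (τ=1); S_0(τ)=609/512

y_0=1 y_1=-1 y_2=-5 y_3=5 y_4=1
S(1) = 609/512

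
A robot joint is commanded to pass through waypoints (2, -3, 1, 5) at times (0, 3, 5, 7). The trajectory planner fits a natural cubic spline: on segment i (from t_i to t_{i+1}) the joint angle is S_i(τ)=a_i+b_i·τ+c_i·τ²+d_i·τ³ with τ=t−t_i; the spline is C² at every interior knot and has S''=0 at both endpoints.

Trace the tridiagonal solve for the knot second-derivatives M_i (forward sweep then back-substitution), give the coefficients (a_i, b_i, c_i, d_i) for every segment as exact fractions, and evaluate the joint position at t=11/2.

  seg 0: a=2 b=-161/57 c=0 d=22/171
  seg 1: a=-3 b=37/57 c=22/19 d=-55/228
  seg 2: a=1 b=136/57 c=-11/38 d=11/228
S(11/2) = 1293/608

Δ: Δ0=-5/3, Δ1=2, Δ2=2
row 1: diag=10, rhs=22; c'=1/5, d'=11/5
row 2: denom=8−2·1/5=38/5; d'=(0−2·11/5)/(38/5)=-11/19
back: M2=-11/19
back: M1=11/5−1/5·-11/19=44/19
M: M0=0, M1=44/19, M2=-11/19, M3=0
seg 0: a=2, c=M0/2=0, d=(M1−M0)/(6·3)=22/171, b=Δ0−h0·(2M0+M1)/6=-161/57
seg 1: a=-3, c=M1/2=22/19, d=(M2−M1)/(6·2)=-55/228, b=Δ1−h1·(2M1+M2)/6=37/57
seg 2: a=1, c=M2/2=-11/38, d=(M3−M2)/(6·2)=11/228, b=Δ2−h2·(2M2+M3)/6=136/57
t_q=11/2 → seg 2, τ=1/2; S=1+136/57·τ+-11/38·τ²+11/228·τ³=1293/608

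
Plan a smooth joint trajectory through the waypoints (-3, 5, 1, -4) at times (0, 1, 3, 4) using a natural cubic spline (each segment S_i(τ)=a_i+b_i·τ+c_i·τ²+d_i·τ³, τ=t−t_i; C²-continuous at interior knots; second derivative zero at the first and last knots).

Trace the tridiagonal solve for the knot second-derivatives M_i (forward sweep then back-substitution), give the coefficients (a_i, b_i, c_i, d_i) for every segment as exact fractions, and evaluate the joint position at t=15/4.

Δ: Δ0=8, Δ1=-2, Δ2=-5
row 1: diag=6, rhs=-60; c'=1/3, d'=-10
row 2: denom=6−2·1/3=16/3; d'=(-18−2·-10)/(16/3)=3/8
back: M2=3/8
back: M1=-10−1/3·3/8=-81/8
M: M0=0, M1=-81/8, M2=3/8, M3=0
seg 0: a=-3, c=M0/2=0, d=(M1−M0)/(6·1)=-27/16, b=Δ0−h0·(2M0+M1)/6=155/16
seg 1: a=5, c=M1/2=-81/16, d=(M2−M1)/(6·2)=7/8, b=Δ1−h1·(2M1+M2)/6=37/8
seg 2: a=1, c=M2/2=3/16, d=(M3−M2)/(6·1)=-1/16, b=Δ2−h2·(2M2+M3)/6=-41/8
t_q=15/4 → seg 2, τ=3/4; S=1+-41/8·τ+3/16·τ²+-1/16·τ³=-2831/1024

  seg 0: a=-3 b=155/16 c=0 d=-27/16
  seg 1: a=5 b=37/8 c=-81/16 d=7/8
  seg 2: a=1 b=-41/8 c=3/16 d=-1/16
S(15/4) = -2831/1024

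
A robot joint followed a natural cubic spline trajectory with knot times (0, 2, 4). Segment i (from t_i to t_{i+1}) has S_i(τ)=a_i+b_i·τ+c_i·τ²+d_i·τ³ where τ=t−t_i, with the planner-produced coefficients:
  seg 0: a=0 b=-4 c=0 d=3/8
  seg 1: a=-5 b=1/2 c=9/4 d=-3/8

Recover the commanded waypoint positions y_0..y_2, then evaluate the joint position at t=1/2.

y_0=0 y_1=-5 y_2=2
S(1/2) = -125/64

y_0 = S_0(0) = a_0 = 0
y_1 = S_1(0) = a_1 = -5
y_2 = S_1(2) = 2
t_q=1/2 is in segment 0 (τ=1/2); S_0(τ)=-125/64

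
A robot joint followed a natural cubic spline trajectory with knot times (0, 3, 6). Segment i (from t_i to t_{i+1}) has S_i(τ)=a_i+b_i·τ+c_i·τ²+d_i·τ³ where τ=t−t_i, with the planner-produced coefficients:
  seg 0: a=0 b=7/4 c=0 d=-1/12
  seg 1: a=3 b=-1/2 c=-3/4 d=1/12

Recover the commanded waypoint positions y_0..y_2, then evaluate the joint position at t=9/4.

y_0 = S_0(0) = a_0 = 0
y_1 = S_1(0) = a_1 = 3
y_2 = S_1(3) = -3
t_q=9/4 is in segment 0 (τ=9/4); S_0(τ)=765/256

y_0=0 y_1=3 y_2=-3
S(9/4) = 765/256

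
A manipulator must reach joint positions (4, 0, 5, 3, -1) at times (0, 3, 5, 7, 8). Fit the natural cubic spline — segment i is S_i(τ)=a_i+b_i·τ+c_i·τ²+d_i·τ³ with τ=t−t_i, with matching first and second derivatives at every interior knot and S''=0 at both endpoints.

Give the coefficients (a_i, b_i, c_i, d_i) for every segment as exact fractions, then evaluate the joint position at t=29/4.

Δ: Δ0=-4/3, Δ1=5/2, Δ2=-1, Δ3=-4
row 1: diag=10, rhs=23; c'=1/5, d'=23/10
row 2: denom=8−2·1/5=38/5; d'=(-21−2·23/10)/(38/5)=-64/19
row 3: denom=6−2·5/19=104/19; d'=(-18−2·-64/19)/(104/19)=-107/52
back: M3=-107/52
back: M2=-64/19−5/19·-107/52=-147/52
back: M1=23/10−1/5·-147/52=149/52
M: M0=0, M1=149/52, M2=-147/52, M3=-107/52, M4=0
seg 0: a=4, c=M0/2=0, d=(M1−M0)/(6·3)=149/936, b=Δ0−h0·(2M0+M1)/6=-863/312
seg 1: a=0, c=M1/2=149/104, d=(M2−M1)/(6·2)=-37/78, b=Δ1−h1·(2M1+M2)/6=239/156
seg 2: a=5, c=M2/2=-147/104, d=(M3−M2)/(6·2)=5/78, b=Δ2−h2·(2M2+M3)/6=245/156
seg 3: a=3, c=M3/2=-107/104, d=(M4−M3)/(6·1)=107/312, b=Δ3−h3·(2M3+M4)/6=-517/156
t_q=29/4 → seg 3, τ=1/4; S=3+-517/156·τ+-107/104·τ²+107/312·τ³=14061/6656

  seg 0: a=4 b=-863/312 c=0 d=149/936
  seg 1: a=0 b=239/156 c=149/104 d=-37/78
  seg 2: a=5 b=245/156 c=-147/104 d=5/78
  seg 3: a=3 b=-517/156 c=-107/104 d=107/312
S(29/4) = 14061/6656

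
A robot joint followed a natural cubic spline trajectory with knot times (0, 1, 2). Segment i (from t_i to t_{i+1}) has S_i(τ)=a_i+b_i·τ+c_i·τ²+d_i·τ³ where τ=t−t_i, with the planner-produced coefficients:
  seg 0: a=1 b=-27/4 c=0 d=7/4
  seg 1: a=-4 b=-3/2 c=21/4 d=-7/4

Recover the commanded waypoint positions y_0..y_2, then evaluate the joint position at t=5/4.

y_0 = S_0(0) = a_0 = 1
y_1 = S_1(0) = a_1 = -4
y_2 = S_1(1) = -2
t_q=5/4 is in segment 1 (τ=1/4); S_1(τ)=-1043/256

y_0=1 y_1=-4 y_2=-2
S(5/4) = -1043/256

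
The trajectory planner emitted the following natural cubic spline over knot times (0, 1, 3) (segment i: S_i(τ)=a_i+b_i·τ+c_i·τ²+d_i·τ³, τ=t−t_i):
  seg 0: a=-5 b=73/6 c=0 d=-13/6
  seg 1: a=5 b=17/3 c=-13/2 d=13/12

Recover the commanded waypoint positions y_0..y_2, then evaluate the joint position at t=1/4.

y_0 = S_0(0) = a_0 = -5
y_1 = S_1(0) = a_1 = 5
y_2 = S_1(2) = -1
t_q=1/4 is in segment 0 (τ=1/4); S_0(τ)=-255/128

y_0=-5 y_1=5 y_2=-1
S(1/4) = -255/128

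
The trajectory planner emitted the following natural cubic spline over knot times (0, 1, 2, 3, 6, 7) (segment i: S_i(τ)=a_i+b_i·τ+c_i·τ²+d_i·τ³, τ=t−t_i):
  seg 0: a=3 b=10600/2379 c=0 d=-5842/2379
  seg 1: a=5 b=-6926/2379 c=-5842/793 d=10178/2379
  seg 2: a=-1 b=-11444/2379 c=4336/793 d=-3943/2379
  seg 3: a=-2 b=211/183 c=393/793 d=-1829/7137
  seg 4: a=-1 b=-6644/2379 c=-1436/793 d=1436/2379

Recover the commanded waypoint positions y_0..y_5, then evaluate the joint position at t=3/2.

y_0=3 y_1=5 y_2=-1 y_3=-2 y_4=-1 y_5=-5
S(3/2) = 7097/3172

y_0 = S_0(0) = a_0 = 3
y_1 = S_1(0) = a_1 = 5
y_2 = S_2(0) = a_2 = -1
y_3 = S_3(0) = a_3 = -2
y_4 = S_4(0) = a_4 = -1
y_5 = S_4(1) = -5
t_q=3/2 is in segment 1 (τ=1/2); S_1(τ)=7097/3172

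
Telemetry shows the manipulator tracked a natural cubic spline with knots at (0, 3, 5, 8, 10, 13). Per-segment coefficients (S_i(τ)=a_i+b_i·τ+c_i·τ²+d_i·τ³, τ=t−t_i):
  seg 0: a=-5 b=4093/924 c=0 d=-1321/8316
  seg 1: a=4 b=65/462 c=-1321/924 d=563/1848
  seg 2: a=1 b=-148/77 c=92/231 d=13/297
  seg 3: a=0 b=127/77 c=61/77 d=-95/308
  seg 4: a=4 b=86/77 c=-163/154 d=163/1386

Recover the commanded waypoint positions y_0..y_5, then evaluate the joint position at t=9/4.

y_0 = S_0(0) = a_0 = -5
y_1 = S_1(0) = a_1 = 4
y_2 = S_2(0) = a_2 = 1
y_3 = S_3(0) = a_3 = 0
y_4 = S_4(0) = a_4 = 4
y_5 = S_4(3) = 1
t_q=9/4 is in segment 0 (τ=9/4); S_0(τ)=8891/2816

y_0=-5 y_1=4 y_2=1 y_3=0 y_4=4 y_5=1
S(9/4) = 8891/2816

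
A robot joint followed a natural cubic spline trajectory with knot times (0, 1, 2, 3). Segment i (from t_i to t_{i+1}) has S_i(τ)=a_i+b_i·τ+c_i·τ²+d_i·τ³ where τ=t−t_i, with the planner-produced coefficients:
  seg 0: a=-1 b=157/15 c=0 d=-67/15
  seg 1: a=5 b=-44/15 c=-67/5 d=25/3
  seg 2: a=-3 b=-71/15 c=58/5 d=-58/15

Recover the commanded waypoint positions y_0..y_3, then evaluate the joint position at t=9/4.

y_0=-1 y_1=5 y_2=-3 y_3=0
S(9/4) = -563/160

y_0 = S_0(0) = a_0 = -1
y_1 = S_1(0) = a_1 = 5
y_2 = S_2(0) = a_2 = -3
y_3 = S_2(1) = 0
t_q=9/4 is in segment 2 (τ=1/4); S_2(τ)=-563/160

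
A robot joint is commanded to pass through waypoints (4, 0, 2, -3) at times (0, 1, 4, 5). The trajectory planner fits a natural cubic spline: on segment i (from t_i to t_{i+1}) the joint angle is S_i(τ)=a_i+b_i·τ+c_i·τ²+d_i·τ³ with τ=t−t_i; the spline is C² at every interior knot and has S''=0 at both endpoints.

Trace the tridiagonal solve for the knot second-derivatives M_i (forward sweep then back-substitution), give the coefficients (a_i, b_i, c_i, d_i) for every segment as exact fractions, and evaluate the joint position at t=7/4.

  seg 0: a=4 b=-823/165 c=0 d=163/165
  seg 1: a=0 b=-334/165 c=163/55 d=-31/45
  seg 2: a=2 b=-469/165 c=-178/55 d=178/165
S(7/4) = -499/3520

Δ: Δ0=-4, Δ1=2/3, Δ2=-5
row 1: diag=8, rhs=28; c'=3/8, d'=7/2
row 2: denom=8−3·3/8=55/8; d'=(-34−3·7/2)/(55/8)=-356/55
back: M2=-356/55
back: M1=7/2−3/8·-356/55=326/55
M: M0=0, M1=326/55, M2=-356/55, M3=0
seg 0: a=4, c=M0/2=0, d=(M1−M0)/(6·1)=163/165, b=Δ0−h0·(2M0+M1)/6=-823/165
seg 1: a=0, c=M1/2=163/55, d=(M2−M1)/(6·3)=-31/45, b=Δ1−h1·(2M1+M2)/6=-334/165
seg 2: a=2, c=M2/2=-178/55, d=(M3−M2)/(6·1)=178/165, b=Δ2−h2·(2M2+M3)/6=-469/165
t_q=7/4 → seg 1, τ=3/4; S=0+-334/165·τ+163/55·τ²+-31/45·τ³=-499/3520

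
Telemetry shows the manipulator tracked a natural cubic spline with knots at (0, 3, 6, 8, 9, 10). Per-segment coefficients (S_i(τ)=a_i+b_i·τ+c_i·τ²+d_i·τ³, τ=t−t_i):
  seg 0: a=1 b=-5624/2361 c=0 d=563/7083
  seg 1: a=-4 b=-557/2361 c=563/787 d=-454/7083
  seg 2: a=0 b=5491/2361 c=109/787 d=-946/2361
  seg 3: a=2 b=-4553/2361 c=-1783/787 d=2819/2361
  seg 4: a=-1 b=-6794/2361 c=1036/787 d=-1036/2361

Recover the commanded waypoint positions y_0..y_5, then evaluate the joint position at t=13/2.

y_0=1 y_1=-4 y_2=0 y_3=2 y_4=-1 y_5=-3
S(13/2) = 903/787

y_0 = S_0(0) = a_0 = 1
y_1 = S_1(0) = a_1 = -4
y_2 = S_2(0) = a_2 = 0
y_3 = S_3(0) = a_3 = 2
y_4 = S_4(0) = a_4 = -1
y_5 = S_4(1) = -3
t_q=13/2 is in segment 2 (τ=1/2); S_2(τ)=903/787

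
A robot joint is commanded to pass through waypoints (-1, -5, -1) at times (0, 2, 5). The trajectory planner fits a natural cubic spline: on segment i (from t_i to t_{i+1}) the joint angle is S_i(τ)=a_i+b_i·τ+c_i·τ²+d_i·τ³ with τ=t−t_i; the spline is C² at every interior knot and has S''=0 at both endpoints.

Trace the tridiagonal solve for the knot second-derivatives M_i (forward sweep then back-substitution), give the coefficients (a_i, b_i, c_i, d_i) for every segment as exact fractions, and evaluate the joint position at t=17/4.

Δ: Δ0=-2, Δ1=4/3
row 1: diag=10, rhs=20; c'=3/10, d'=2
back: M1=2
M: M0=0, M1=2, M2=0
seg 0: a=-1, c=M0/2=0, d=(M1−M0)/(6·2)=1/6, b=Δ0−h0·(2M0+M1)/6=-8/3
seg 1: a=-5, c=M1/2=1, d=(M2−M1)/(6·3)=-1/9, b=Δ1−h1·(2M1+M2)/6=-2/3
t_q=17/4 → seg 1, τ=9/4; S=-5+-2/3·τ+1·τ²+-1/9·τ³=-173/64

  seg 0: a=-1 b=-8/3 c=0 d=1/6
  seg 1: a=-5 b=-2/3 c=1 d=-1/9
S(17/4) = -173/64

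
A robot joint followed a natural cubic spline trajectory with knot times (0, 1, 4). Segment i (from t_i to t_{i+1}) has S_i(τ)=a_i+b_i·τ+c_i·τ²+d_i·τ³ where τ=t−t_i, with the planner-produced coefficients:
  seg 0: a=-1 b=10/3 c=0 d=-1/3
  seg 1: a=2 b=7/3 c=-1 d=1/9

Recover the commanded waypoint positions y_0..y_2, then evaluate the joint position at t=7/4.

y_0 = S_0(0) = a_0 = -1
y_1 = S_1(0) = a_1 = 2
y_2 = S_1(3) = 3
t_q=7/4 is in segment 1 (τ=3/4); S_1(τ)=207/64

y_0=-1 y_1=2 y_2=3
S(7/4) = 207/64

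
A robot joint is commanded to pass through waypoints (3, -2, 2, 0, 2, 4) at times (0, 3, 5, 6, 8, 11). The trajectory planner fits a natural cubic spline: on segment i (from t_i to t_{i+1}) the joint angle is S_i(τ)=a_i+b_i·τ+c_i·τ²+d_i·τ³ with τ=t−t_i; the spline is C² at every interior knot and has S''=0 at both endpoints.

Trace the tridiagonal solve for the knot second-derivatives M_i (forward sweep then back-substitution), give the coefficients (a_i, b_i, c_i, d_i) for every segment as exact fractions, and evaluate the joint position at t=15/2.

Δ: Δ0=-5/3, Δ1=2, Δ2=-2, Δ3=1, Δ4=2/3
row 1: diag=10, rhs=22; c'=1/5, d'=11/5
row 2: denom=6−2·1/5=28/5; d'=(-24−2·11/5)/(28/5)=-71/14
row 3: denom=6−1·5/28=163/28; d'=(18−1·-71/14)/(163/28)=646/163
row 4: denom=10−2·56/163=1518/163; d'=(-2−2·646/163)/(1518/163)=-809/759
back: M4=-809/759
back: M3=646/163−56/163·-809/759=3286/759
back: M2=-71/14−5/28·3286/759=-4436/759
back: M1=11/5−1/5·-4436/759=2557/759
M: M0=0, M1=2557/759, M2=-4436/759, M3=3286/759, M4=-809/759, M5=0
seg 0: a=3, c=M0/2=0, d=(M1−M0)/(6·3)=2557/13662, b=Δ0−h0·(2M0+M1)/6=-5087/1518
seg 1: a=-2, c=M1/2=2557/1518, d=(M2−M1)/(6·2)=-777/1012, b=Δ1−h1·(2M1+M2)/6=1292/759
seg 2: a=2, c=M2/2=-2218/759, d=(M3−M2)/(6·1)=39/23, b=Δ2−h2·(2M2+M3)/6=-587/759
seg 3: a=0, c=M3/2=1643/759, d=(M4−M3)/(6·2)=-455/1012, b=Δ3−h3·(2M3+M4)/6=-1162/759
seg 4: a=2, c=M4/2=-809/1518, d=(M5−M4)/(6·3)=809/13662, b=Δ4−h4·(2M4+M5)/6=1315/759
t_q=15/2 → seg 3, τ=3/2; S=0+-1162/759·τ+1643/759·τ²+-455/1012·τ³=8555/8096

  seg 0: a=3 b=-5087/1518 c=0 d=2557/13662
  seg 1: a=-2 b=1292/759 c=2557/1518 d=-777/1012
  seg 2: a=2 b=-587/759 c=-2218/759 d=39/23
  seg 3: a=0 b=-1162/759 c=1643/759 d=-455/1012
  seg 4: a=2 b=1315/759 c=-809/1518 d=809/13662
S(15/2) = 8555/8096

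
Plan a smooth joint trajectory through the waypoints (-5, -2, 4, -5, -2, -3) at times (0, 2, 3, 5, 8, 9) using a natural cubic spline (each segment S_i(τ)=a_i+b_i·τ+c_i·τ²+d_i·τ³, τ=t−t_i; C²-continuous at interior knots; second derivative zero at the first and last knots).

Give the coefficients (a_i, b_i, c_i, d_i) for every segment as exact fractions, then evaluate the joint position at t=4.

Δ: Δ0=3/2, Δ1=6, Δ2=-9/2, Δ3=1, Δ4=-1
row 1: diag=6, rhs=27; c'=1/6, d'=9/2
row 2: denom=6−1·1/6=35/6; d'=(-63−1·9/2)/(35/6)=-81/7
row 3: denom=10−2·12/35=326/35; d'=(33−2·-81/7)/(326/35)=1965/326
row 4: denom=8−3·105/326=2293/326; d'=(-12−3·1965/326)/(2293/326)=-9807/2293
back: M4=-9807/2293
back: M3=1965/326−105/326·-9807/2293=16980/2293
back: M2=-81/7−12/35·16980/2293=-32355/2293
back: M1=9/2−1/6·-32355/2293=15711/2293
M: M0=0, M1=15711/2293, M2=-32355/2293, M3=16980/2293, M4=-9807/2293, M5=0
seg 0: a=-5, c=M0/2=0, d=(M1−M0)/(6·2)=5237/9172, b=Δ0−h0·(2M0+M1)/6=-3595/4586
seg 1: a=-2, c=M1/2=15711/4586, d=(M2−M1)/(6·1)=-8011/2293, b=Δ1−h1·(2M1+M2)/6=27827/4586
seg 2: a=4, c=M2/2=-32355/4586, d=(M3−M2)/(6·2)=16445/9172, b=Δ2−h2·(2M2+M3)/6=11183/4586
seg 3: a=-5, c=M3/2=8490/2293, d=(M4−M3)/(6·3)=-8929/13758, b=Δ3−h3·(2M3+M4)/6=-19567/4586
seg 4: a=-2, c=M4/2=-9807/4586, d=(M5−M4)/(6·1)=3269/4586, b=Δ4−h4·(2M4+M5)/6=976/2293
t_q=4 → seg 2, τ=1; S=4+11183/4586·τ+-32355/4586·τ²+16445/9172·τ³=10789/9172

  seg 0: a=-5 b=-3595/4586 c=0 d=5237/9172
  seg 1: a=-2 b=27827/4586 c=15711/4586 d=-8011/2293
  seg 2: a=4 b=11183/4586 c=-32355/4586 d=16445/9172
  seg 3: a=-5 b=-19567/4586 c=8490/2293 d=-8929/13758
  seg 4: a=-2 b=976/2293 c=-9807/4586 d=3269/4586
S(4) = 10789/9172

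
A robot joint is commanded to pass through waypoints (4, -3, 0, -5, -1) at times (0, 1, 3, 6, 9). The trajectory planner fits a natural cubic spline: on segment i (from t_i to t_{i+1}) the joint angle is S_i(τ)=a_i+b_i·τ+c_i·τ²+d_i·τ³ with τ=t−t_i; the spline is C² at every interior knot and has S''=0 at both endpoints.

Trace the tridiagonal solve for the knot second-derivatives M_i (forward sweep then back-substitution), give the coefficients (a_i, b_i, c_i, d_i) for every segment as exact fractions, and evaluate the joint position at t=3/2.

Δ: Δ0=-7, Δ1=3/2, Δ2=-5/3, Δ3=4/3
row 1: diag=6, rhs=51; c'=1/3, d'=17/2
row 2: denom=10−2·1/3=28/3; d'=(-19−2·17/2)/(28/3)=-27/7
row 3: denom=12−3·9/28=309/28; d'=(18−3·-27/7)/(309/28)=276/103
back: M3=276/103
back: M2=-27/7−9/28·276/103=-486/103
back: M1=17/2−1/3·-486/103=2075/206
M: M0=0, M1=2075/206, M2=-486/103, M3=276/103, M4=0
seg 0: a=4, c=M0/2=0, d=(M1−M0)/(6·1)=2075/1236, b=Δ0−h0·(2M0+M1)/6=-10727/1236
seg 1: a=-3, c=M1/2=2075/412, d=(M2−M1)/(6·2)=-3047/2472, b=Δ1−h1·(2M1+M2)/6=-2251/618
seg 2: a=0, c=M2/2=-243/103, d=(M3−M2)/(6·3)=127/309, b=Δ2−h2·(2M2+M3)/6=529/309
seg 3: a=-5, c=M3/2=138/103, d=(M4−M3)/(6·3)=-46/309, b=Δ3−h3·(2M3+M4)/6=-416/309
t_q=3/2 → seg 1, τ=1/2; S=-3+-2251/618·τ+2075/412·τ²+-3047/2472·τ³=-24497/6592

  seg 0: a=4 b=-10727/1236 c=0 d=2075/1236
  seg 1: a=-3 b=-2251/618 c=2075/412 d=-3047/2472
  seg 2: a=0 b=529/309 c=-243/103 d=127/309
  seg 3: a=-5 b=-416/309 c=138/103 d=-46/309
S(3/2) = -24497/6592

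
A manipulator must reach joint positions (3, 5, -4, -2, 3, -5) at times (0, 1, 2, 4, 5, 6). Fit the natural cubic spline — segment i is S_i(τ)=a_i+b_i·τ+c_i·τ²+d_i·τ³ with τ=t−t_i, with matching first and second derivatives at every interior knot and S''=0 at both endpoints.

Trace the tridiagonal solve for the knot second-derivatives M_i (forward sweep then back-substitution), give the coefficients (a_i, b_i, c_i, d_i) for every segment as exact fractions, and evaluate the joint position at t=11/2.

  seg 0: a=3 b=2444/465 c=0 d=-1514/465
  seg 1: a=5 b=-2098/465 c=-1514/155 d=491/93
  seg 2: a=-4 b=-3817/465 c=941/155 d=-11/15
  seg 3: a=-2 b=3383/465 c=259/155 d=-367/93
  seg 4: a=3 b=-568/465 c=-1576/155 d=1576/465
S(11/2) = 42/155

Δ: Δ0=2, Δ1=-9, Δ2=1, Δ3=5, Δ4=-8
row 1: diag=4, rhs=-66; c'=1/4, d'=-33/2
row 2: denom=6−1·1/4=23/4; d'=(60−1·-33/2)/(23/4)=306/23
row 3: denom=6−2·8/23=122/23; d'=(24−2·306/23)/(122/23)=-30/61
row 4: denom=4−1·23/122=465/122; d'=(-78−1·-30/61)/(465/122)=-3152/155
back: M4=-3152/155
back: M3=-30/61−23/122·-3152/155=518/155
back: M2=306/23−8/23·518/155=1882/155
back: M1=-33/2−1/4·1882/155=-3028/155
M: M0=0, M1=-3028/155, M2=1882/155, M3=518/155, M4=-3152/155, M5=0
seg 0: a=3, c=M0/2=0, d=(M1−M0)/(6·1)=-1514/465, b=Δ0−h0·(2M0+M1)/6=2444/465
seg 1: a=5, c=M1/2=-1514/155, d=(M2−M1)/(6·1)=491/93, b=Δ1−h1·(2M1+M2)/6=-2098/465
seg 2: a=-4, c=M2/2=941/155, d=(M3−M2)/(6·2)=-11/15, b=Δ2−h2·(2M2+M3)/6=-3817/465
seg 3: a=-2, c=M3/2=259/155, d=(M4−M3)/(6·1)=-367/93, b=Δ3−h3·(2M3+M4)/6=3383/465
seg 4: a=3, c=M4/2=-1576/155, d=(M5−M4)/(6·1)=1576/465, b=Δ4−h4·(2M4+M5)/6=-568/465
t_q=11/2 → seg 4, τ=1/2; S=3+-568/465·τ+-1576/155·τ²+1576/465·τ³=42/155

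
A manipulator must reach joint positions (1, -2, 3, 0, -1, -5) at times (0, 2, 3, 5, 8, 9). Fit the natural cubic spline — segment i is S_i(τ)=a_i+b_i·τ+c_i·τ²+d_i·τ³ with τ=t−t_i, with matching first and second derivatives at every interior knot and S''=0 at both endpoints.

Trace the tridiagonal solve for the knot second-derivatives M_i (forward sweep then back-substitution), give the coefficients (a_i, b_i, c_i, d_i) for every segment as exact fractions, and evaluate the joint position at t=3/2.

  seg 0: a=1 b=-57395/13758 c=0 d=18379/27516
  seg 1: a=-2 b=52879/13758 c=18379/4586 d=-19613/6879
  seg 2: a=3 b=45475/13758 c=-20847/4586 d=29485/27516
  seg 3: a=0 b=-27779/13758 c=4319/2293 d=-6061/13758
  seg 4: a=-1 b=-17971/6879 c=-9545/4586 d=9545/13758
S(3/2) = -220373/73376

Δ: Δ0=-3/2, Δ1=5, Δ2=-3/2, Δ3=-1/3, Δ4=-4
row 1: diag=6, rhs=39; c'=1/6, d'=13/2
row 2: denom=6−1·1/6=35/6; d'=(-39−1·13/2)/(35/6)=-39/5
row 3: denom=10−2·12/35=326/35; d'=(7−2·-39/5)/(326/35)=791/326
row 4: denom=8−3·105/326=2293/326; d'=(-22−3·791/326)/(2293/326)=-9545/2293
back: M4=-9545/2293
back: M3=791/326−105/326·-9545/2293=8638/2293
back: M2=-39/5−12/35·8638/2293=-20847/2293
back: M1=13/2−1/6·-20847/2293=18379/2293
M: M0=0, M1=18379/2293, M2=-20847/2293, M3=8638/2293, M4=-9545/2293, M5=0
seg 0: a=1, c=M0/2=0, d=(M1−M0)/(6·2)=18379/27516, b=Δ0−h0·(2M0+M1)/6=-57395/13758
seg 1: a=-2, c=M1/2=18379/4586, d=(M2−M1)/(6·1)=-19613/6879, b=Δ1−h1·(2M1+M2)/6=52879/13758
seg 2: a=3, c=M2/2=-20847/4586, d=(M3−M2)/(6·2)=29485/27516, b=Δ2−h2·(2M2+M3)/6=45475/13758
seg 3: a=0, c=M3/2=4319/2293, d=(M4−M3)/(6·3)=-6061/13758, b=Δ3−h3·(2M3+M4)/6=-27779/13758
seg 4: a=-1, c=M4/2=-9545/4586, d=(M5−M4)/(6·1)=9545/13758, b=Δ4−h4·(2M4+M5)/6=-17971/6879
t_q=3/2 → seg 0, τ=3/2; S=1+-57395/13758·τ+0·τ²+18379/27516·τ³=-220373/73376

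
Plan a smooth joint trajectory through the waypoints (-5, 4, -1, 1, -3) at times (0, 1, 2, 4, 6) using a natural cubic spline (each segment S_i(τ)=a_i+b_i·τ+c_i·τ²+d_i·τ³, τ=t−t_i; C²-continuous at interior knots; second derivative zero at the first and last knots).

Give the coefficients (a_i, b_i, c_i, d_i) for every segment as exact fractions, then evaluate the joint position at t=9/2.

  seg 0: a=-5 b=1091/84 c=0 d=-335/84
  seg 1: a=4 b=43/42 c=-335/28 d=499/84
  seg 2: a=-1 b=-61/12 c=41/7 d=-473/336
  seg 3: a=1 b=61/42 c=-145/56 d=145/336
S(9/2) = 145/128

Δ: Δ0=9, Δ1=-5, Δ2=1, Δ3=-2
row 1: diag=4, rhs=-84; c'=1/4, d'=-21
row 2: denom=6−1·1/4=23/4; d'=(36−1·-21)/(23/4)=228/23
row 3: denom=8−2·8/23=168/23; d'=(-18−2·228/23)/(168/23)=-145/28
back: M3=-145/28
back: M2=228/23−8/23·-145/28=82/7
back: M1=-21−1/4·82/7=-335/14
M: M0=0, M1=-335/14, M2=82/7, M3=-145/28, M4=0
seg 0: a=-5, c=M0/2=0, d=(M1−M0)/(6·1)=-335/84, b=Δ0−h0·(2M0+M1)/6=1091/84
seg 1: a=4, c=M1/2=-335/28, d=(M2−M1)/(6·1)=499/84, b=Δ1−h1·(2M1+M2)/6=43/42
seg 2: a=-1, c=M2/2=41/7, d=(M3−M2)/(6·2)=-473/336, b=Δ2−h2·(2M2+M3)/6=-61/12
seg 3: a=1, c=M3/2=-145/56, d=(M4−M3)/(6·2)=145/336, b=Δ3−h3·(2M3+M4)/6=61/42
t_q=9/2 → seg 3, τ=1/2; S=1+61/42·τ+-145/56·τ²+145/336·τ³=145/128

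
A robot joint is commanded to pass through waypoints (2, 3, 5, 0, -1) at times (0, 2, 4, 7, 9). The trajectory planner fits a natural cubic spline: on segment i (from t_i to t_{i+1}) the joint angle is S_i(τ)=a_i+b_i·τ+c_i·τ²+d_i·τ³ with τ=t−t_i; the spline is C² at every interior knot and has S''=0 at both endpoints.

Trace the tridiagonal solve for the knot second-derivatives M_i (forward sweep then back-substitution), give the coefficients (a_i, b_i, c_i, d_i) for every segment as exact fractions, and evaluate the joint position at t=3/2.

Δ: Δ0=1/2, Δ1=1, Δ2=-5/3, Δ3=-1/2
row 1: diag=8, rhs=3; c'=1/4, d'=3/8
row 2: denom=10−2·1/4=19/2; d'=(-16−2·3/8)/(19/2)=-67/38
row 3: denom=10−3·6/19=172/19; d'=(7−3·-67/38)/(172/19)=467/344
back: M3=467/344
back: M2=-67/38−6/19·467/344=-377/172
back: M1=3/8−1/4·-377/172=635/688
M: M0=0, M1=635/688, M2=-377/172, M3=467/344, M4=0
seg 0: a=2, c=M0/2=0, d=(M1−M0)/(6·2)=635/8256, b=Δ0−h0·(2M0+M1)/6=397/2064
seg 1: a=3, c=M1/2=635/1376, d=(M2−M1)/(6·2)=-2143/8256, b=Δ1−h1·(2M1+M2)/6=1151/1032
seg 2: a=5, c=M2/2=-377/344, d=(M3−M2)/(6·3)=407/2064, b=Δ2−h2·(2M2+M3)/6=-317/2064
seg 3: a=0, c=M3/2=467/688, d=(M4−M3)/(6·2)=-467/4128, b=Δ3−h3·(2M3+M4)/6=-725/516
t_q=3/2 → seg 0, τ=3/2; S=2+397/2064·τ+0·τ²+635/8256·τ³=56099/22016

  seg 0: a=2 b=397/2064 c=0 d=635/8256
  seg 1: a=3 b=1151/1032 c=635/1376 d=-2143/8256
  seg 2: a=5 b=-317/2064 c=-377/344 d=407/2064
  seg 3: a=0 b=-725/516 c=467/688 d=-467/4128
S(3/2) = 56099/22016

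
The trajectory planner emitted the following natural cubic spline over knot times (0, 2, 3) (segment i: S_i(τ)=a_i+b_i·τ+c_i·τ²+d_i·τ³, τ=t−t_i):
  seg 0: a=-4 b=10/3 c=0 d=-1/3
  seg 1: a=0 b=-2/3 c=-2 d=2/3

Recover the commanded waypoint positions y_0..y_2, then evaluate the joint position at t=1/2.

y_0=-4 y_1=0 y_2=-2
S(1/2) = -19/8

y_0 = S_0(0) = a_0 = -4
y_1 = S_1(0) = a_1 = 0
y_2 = S_1(1) = -2
t_q=1/2 is in segment 0 (τ=1/2); S_0(τ)=-19/8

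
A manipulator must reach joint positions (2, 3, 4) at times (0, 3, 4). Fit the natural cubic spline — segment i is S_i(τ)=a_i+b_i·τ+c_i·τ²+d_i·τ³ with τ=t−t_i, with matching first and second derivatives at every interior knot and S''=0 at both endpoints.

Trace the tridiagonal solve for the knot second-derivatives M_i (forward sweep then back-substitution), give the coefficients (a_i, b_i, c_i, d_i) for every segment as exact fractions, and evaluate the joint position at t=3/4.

  seg 0: a=2 b=1/12 c=0 d=1/36
  seg 1: a=3 b=5/6 c=1/4 d=-1/12
S(3/4) = 531/256

Δ: Δ0=1/3, Δ1=1
row 1: diag=8, rhs=4; c'=1/8, d'=1/2
back: M1=1/2
M: M0=0, M1=1/2, M2=0
seg 0: a=2, c=M0/2=0, d=(M1−M0)/(6·3)=1/36, b=Δ0−h0·(2M0+M1)/6=1/12
seg 1: a=3, c=M1/2=1/4, d=(M2−M1)/(6·1)=-1/12, b=Δ1−h1·(2M1+M2)/6=5/6
t_q=3/4 → seg 0, τ=3/4; S=2+1/12·τ+0·τ²+1/36·τ³=531/256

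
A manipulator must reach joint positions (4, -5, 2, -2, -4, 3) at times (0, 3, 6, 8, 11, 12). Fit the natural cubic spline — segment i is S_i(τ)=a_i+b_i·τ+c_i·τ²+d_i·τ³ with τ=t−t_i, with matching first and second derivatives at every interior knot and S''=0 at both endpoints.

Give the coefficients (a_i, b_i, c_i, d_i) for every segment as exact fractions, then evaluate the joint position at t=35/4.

Δ: Δ0=-3, Δ1=7/3, Δ2=-2, Δ3=-2/3, Δ4=7
row 1: diag=12, rhs=32; c'=1/4, d'=8/3
row 2: denom=10−3·1/4=37/4; d'=(-26−3·8/3)/(37/4)=-136/37
row 3: denom=10−2·8/37=354/37; d'=(8−2·-136/37)/(354/37)=284/177
row 4: denom=8−3·37/118=833/118; d'=(46−3·284/177)/(833/118)=4860/833
back: M4=4860/833
back: M3=284/177−37/118·4860/833=-562/2499
back: M2=-136/37−8/37·-562/2499=-9064/2499
back: M1=8/3−1/4·-9064/2499=8930/2499
M: M0=0, M1=8930/2499, M2=-9064/2499, M3=-562/2499, M4=4860/833, M5=0
seg 0: a=4, c=M0/2=0, d=(M1−M0)/(6·3)=4465/22491, b=Δ0−h0·(2M0+M1)/6=-11962/2499
seg 1: a=-5, c=M1/2=4465/2499, d=(M2−M1)/(6·3)=-2999/7497, b=Δ1−h1·(2M1+M2)/6=1433/2499
seg 2: a=2, c=M2/2=-4532/2499, d=(M3−M2)/(6·2)=1417/4998, b=Δ2−h2·(2M2+M3)/6=176/357
seg 3: a=-2, c=M3/2=-281/2499, d=(M4−M3)/(6·3)=7571/22491, b=Δ3−h3·(2M3+M4)/6=-2798/833
seg 4: a=-4, c=M4/2=2430/833, d=(M5−M4)/(6·1)=-810/833, b=Δ4−h4·(2M4+M5)/6=4211/833
t_q=35/4 → seg 3, τ=3/4; S=-2+-2798/833·τ+-281/2499·τ²+7571/22491·τ³=-236729/53312

  seg 0: a=4 b=-11962/2499 c=0 d=4465/22491
  seg 1: a=-5 b=1433/2499 c=4465/2499 d=-2999/7497
  seg 2: a=2 b=176/357 c=-4532/2499 d=1417/4998
  seg 3: a=-2 b=-2798/833 c=-281/2499 d=7571/22491
  seg 4: a=-4 b=4211/833 c=2430/833 d=-810/833
S(35/4) = -236729/53312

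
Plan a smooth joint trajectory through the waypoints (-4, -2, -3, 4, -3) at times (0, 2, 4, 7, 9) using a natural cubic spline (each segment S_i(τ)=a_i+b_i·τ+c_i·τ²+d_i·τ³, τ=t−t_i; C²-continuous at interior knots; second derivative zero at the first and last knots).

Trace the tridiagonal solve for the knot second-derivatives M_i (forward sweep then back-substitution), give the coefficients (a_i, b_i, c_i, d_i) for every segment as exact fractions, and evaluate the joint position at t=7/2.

Δ: Δ0=1, Δ1=-1/2, Δ2=7/3, Δ3=-7/2
row 1: diag=8, rhs=-9; c'=1/4, d'=-9/8
row 2: denom=10−2·1/4=19/2; d'=(17−2·-9/8)/(19/2)=77/38
row 3: denom=10−3·6/19=172/19; d'=(-35−3·77/38)/(172/19)=-1561/344
back: M3=-1561/344
back: M2=77/38−6/19·-1561/344=595/172
back: M1=-9/8−1/4·595/172=-1369/688
M: M0=0, M1=-1369/688, M2=595/172, M3=-1561/344, M4=0
seg 0: a=-4, c=M0/2=0, d=(M1−M0)/(6·2)=-1369/8256, b=Δ0−h0·(2M0+M1)/6=3433/2064
seg 1: a=-2, c=M1/2=-1369/1376, d=(M2−M1)/(6·2)=3749/8256, b=Δ1−h1·(2M1+M2)/6=-337/1032
seg 2: a=-3, c=M2/2=595/344, d=(M3−M2)/(6·3)=-917/2064, b=Δ2−h2·(2M2+M3)/6=2359/2064
seg 3: a=4, c=M3/2=-1561/688, d=(M4−M3)/(6·2)=1561/4128, b=Δ3−h3·(2M3+M4)/6=-245/516
t_q=7/2 → seg 1, τ=3/2; S=-2+-337/1032·τ+-1369/1376·τ²+3749/8256·τ³=-70359/22016

  seg 0: a=-4 b=3433/2064 c=0 d=-1369/8256
  seg 1: a=-2 b=-337/1032 c=-1369/1376 d=3749/8256
  seg 2: a=-3 b=2359/2064 c=595/344 d=-917/2064
  seg 3: a=4 b=-245/516 c=-1561/688 d=1561/4128
S(7/2) = -70359/22016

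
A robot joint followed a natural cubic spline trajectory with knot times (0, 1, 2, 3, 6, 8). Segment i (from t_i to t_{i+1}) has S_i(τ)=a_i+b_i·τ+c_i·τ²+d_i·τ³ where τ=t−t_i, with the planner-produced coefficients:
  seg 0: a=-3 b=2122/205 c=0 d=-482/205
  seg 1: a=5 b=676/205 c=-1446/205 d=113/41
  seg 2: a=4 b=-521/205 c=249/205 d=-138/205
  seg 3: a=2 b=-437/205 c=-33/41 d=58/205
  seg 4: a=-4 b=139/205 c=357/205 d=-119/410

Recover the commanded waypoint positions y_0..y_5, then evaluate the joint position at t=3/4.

y_0 = S_0(0) = a_0 = -3
y_1 = S_1(0) = a_1 = 5
y_2 = S_2(0) = a_2 = 4
y_3 = S_3(0) = a_3 = 2
y_4 = S_4(0) = a_4 = -4
y_5 = S_4(2) = 2
t_q=3/4 is in segment 0 (τ=3/4); S_0(τ)=24741/6560

y_0=-3 y_1=5 y_2=4 y_3=2 y_4=-4 y_5=2
S(3/4) = 24741/6560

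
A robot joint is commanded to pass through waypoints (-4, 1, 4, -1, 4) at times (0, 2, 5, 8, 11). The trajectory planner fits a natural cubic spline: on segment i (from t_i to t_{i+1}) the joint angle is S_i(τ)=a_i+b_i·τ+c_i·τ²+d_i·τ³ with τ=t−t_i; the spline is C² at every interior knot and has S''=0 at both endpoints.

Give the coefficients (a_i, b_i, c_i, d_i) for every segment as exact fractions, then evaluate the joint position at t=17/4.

Δ: Δ0=5/2, Δ1=1, Δ2=-5/3, Δ3=5/3
row 1: diag=10, rhs=-9; c'=3/10, d'=-9/10
row 2: denom=12−3·3/10=111/10; d'=(-16−3·-9/10)/(111/10)=-133/111
row 3: denom=12−3·10/37=414/37; d'=(20−3·-133/111)/(414/37)=97/46
back: M3=97/46
back: M2=-133/111−10/37·97/46=-122/69
back: M1=-9/10−3/10·-122/69=-17/46
M: M0=0, M1=-17/46, M2=-122/69, M3=97/46, M4=0
seg 0: a=-4, c=M0/2=0, d=(M1−M0)/(6·2)=-17/552, b=Δ0−h0·(2M0+M1)/6=181/69
seg 1: a=1, c=M1/2=-17/92, d=(M2−M1)/(6·3)=-193/2484, b=Δ1−h1·(2M1+M2)/6=311/138
seg 2: a=4, c=M2/2=-61/69, d=(M3−M2)/(6·3)=535/2484, b=Δ2−h2·(2M2+M3)/6=-263/276
seg 3: a=-1, c=M3/2=97/92, d=(M4−M3)/(6·3)=-97/828, b=Δ3−h3·(2M3+M4)/6=-61/138
t_q=17/4 → seg 1, τ=9/4; S=1+311/138·τ+-17/92·τ²+-193/2484·τ³=25025/5888

  seg 0: a=-4 b=181/69 c=0 d=-17/552
  seg 1: a=1 b=311/138 c=-17/92 d=-193/2484
  seg 2: a=4 b=-263/276 c=-61/69 d=535/2484
  seg 3: a=-1 b=-61/138 c=97/92 d=-97/828
S(17/4) = 25025/5888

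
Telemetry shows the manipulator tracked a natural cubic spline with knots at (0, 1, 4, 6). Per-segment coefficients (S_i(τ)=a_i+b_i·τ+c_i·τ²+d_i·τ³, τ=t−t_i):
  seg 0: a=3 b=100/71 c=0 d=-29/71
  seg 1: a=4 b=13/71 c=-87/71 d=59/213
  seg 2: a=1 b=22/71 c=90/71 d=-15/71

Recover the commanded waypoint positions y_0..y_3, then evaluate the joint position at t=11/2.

y_0 = S_0(0) = a_0 = 3
y_1 = S_1(0) = a_1 = 4
y_2 = S_2(0) = a_2 = 1
y_3 = S_2(2) = 5
t_q=11/2 is in segment 2 (τ=3/2); S_2(τ)=2047/568

y_0=3 y_1=4 y_2=1 y_3=5
S(11/2) = 2047/568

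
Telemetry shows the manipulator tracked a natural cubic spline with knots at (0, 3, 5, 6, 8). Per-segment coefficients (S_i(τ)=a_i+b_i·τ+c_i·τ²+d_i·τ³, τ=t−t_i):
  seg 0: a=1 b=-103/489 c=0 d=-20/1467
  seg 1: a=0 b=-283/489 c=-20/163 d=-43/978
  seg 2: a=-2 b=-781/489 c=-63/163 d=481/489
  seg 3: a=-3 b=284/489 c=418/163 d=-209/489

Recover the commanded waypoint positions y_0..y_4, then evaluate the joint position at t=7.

y_0 = S_0(0) = a_0 = 1
y_1 = S_1(0) = a_1 = 0
y_2 = S_2(0) = a_2 = -2
y_3 = S_3(0) = a_3 = -3
y_4 = S_3(2) = 5
t_q=7 is in segment 3 (τ=1); S_3(τ)=-46/163

y_0=1 y_1=0 y_2=-2 y_3=-3 y_4=5
S(7) = -46/163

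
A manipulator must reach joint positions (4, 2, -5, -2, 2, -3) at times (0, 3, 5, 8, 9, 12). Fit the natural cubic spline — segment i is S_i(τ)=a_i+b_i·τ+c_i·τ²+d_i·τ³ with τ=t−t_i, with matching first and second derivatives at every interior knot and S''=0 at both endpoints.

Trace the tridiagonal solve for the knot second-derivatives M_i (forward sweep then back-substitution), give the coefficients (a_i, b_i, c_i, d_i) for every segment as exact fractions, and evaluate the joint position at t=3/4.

  seg 0: a=4 b=131/296 c=0 d=-985/7992
  seg 1: a=2 b=-427/148 c=-985/888 d=89/222
  seg 2: a=-5 b=-1115/444 c=1151/888 d=-335/7992
  seg 3: a=-2 b=3671/888 c=34/37 d=-935/888
  seg 4: a=2 b=1249/444 c=-663/296 d=221/888
S(3/4) = 81079/18944

Δ: Δ0=-2/3, Δ1=-7/2, Δ2=1, Δ3=4, Δ4=-5/3
row 1: diag=10, rhs=-17; c'=1/5, d'=-17/10
row 2: denom=10−2·1/5=48/5; d'=(27−2·-17/10)/(48/5)=19/6
row 3: denom=8−3·5/16=113/16; d'=(18−3·19/6)/(113/16)=136/113
row 4: denom=8−1·16/113=888/113; d'=(-34−1·136/113)/(888/113)=-663/148
back: M4=-663/148
back: M3=136/113−16/113·-663/148=68/37
back: M2=19/6−5/16·68/37=1151/444
back: M1=-17/10−1/5·1151/444=-985/444
M: M0=0, M1=-985/444, M2=1151/444, M3=68/37, M4=-663/148, M5=0
seg 0: a=4, c=M0/2=0, d=(M1−M0)/(6·3)=-985/7992, b=Δ0−h0·(2M0+M1)/6=131/296
seg 1: a=2, c=M1/2=-985/888, d=(M2−M1)/(6·2)=89/222, b=Δ1−h1·(2M1+M2)/6=-427/148
seg 2: a=-5, c=M2/2=1151/888, d=(M3−M2)/(6·3)=-335/7992, b=Δ2−h2·(2M2+M3)/6=-1115/444
seg 3: a=-2, c=M3/2=34/37, d=(M4−M3)/(6·1)=-935/888, b=Δ3−h3·(2M3+M4)/6=3671/888
seg 4: a=2, c=M4/2=-663/296, d=(M5−M4)/(6·3)=221/888, b=Δ4−h4·(2M4+M5)/6=1249/444
t_q=3/4 → seg 0, τ=3/4; S=4+131/296·τ+0·τ²+-985/7992·τ³=81079/18944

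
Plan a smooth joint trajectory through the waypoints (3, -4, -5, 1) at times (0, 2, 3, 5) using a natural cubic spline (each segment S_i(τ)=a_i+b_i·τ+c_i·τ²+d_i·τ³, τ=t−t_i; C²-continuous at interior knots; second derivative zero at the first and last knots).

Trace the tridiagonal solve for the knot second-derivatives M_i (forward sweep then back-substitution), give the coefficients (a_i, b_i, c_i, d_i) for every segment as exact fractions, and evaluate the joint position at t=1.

Δ: Δ0=-7/2, Δ1=-1, Δ2=3
row 1: diag=6, rhs=15; c'=1/6, d'=5/2
row 2: denom=6−1·1/6=35/6; d'=(24−1·5/2)/(35/6)=129/35
back: M2=129/35
back: M1=5/2−1/6·129/35=66/35
M: M0=0, M1=66/35, M2=129/35, M3=0
seg 0: a=3, c=M0/2=0, d=(M1−M0)/(6·2)=11/70, b=Δ0−h0·(2M0+M1)/6=-289/70
seg 1: a=-4, c=M1/2=33/35, d=(M2−M1)/(6·1)=3/10, b=Δ1−h1·(2M1+M2)/6=-157/70
seg 2: a=-5, c=M2/2=129/70, d=(M3−M2)/(6·2)=-43/140, b=Δ2−h2·(2M2+M3)/6=19/35
t_q=1 → seg 0, τ=1; S=3+-289/70·τ+0·τ²+11/70·τ³=-34/35

  seg 0: a=3 b=-289/70 c=0 d=11/70
  seg 1: a=-4 b=-157/70 c=33/35 d=3/10
  seg 2: a=-5 b=19/35 c=129/70 d=-43/140
S(1) = -34/35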